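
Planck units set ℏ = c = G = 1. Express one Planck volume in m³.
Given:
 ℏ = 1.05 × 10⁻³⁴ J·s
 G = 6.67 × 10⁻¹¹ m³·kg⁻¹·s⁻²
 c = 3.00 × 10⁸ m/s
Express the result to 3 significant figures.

The unique combination of the constants set to 1 with dimensions of volume is V_P = (ℏG/c³)^(3/2).
  = √(1.75 × 10⁻²⁰⁹)
  = 4.18 × 10⁻¹⁰⁵ m³

4.18 × 10⁻¹⁰⁵ m³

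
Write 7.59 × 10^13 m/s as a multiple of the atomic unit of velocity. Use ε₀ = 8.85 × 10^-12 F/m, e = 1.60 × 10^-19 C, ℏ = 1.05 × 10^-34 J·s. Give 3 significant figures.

3.46 × 10^7

atomic unit of velocity: v_au = e²/(4πε₀ℏ) = 2.19 × 10^6 m/s.
7.59 × 10^13 / 2.19 × 10^6 = 3.46 × 10^7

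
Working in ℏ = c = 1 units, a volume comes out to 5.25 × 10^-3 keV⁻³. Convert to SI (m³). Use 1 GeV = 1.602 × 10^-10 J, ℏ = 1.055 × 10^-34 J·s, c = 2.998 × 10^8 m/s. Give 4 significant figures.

4.040 × 10^-32 m³

Volume is [L]³ = [E]⁻³·(ℏc)³.
1 GeV⁻³ → (ℏc)³ × (1 GeV in J)⁻³ = 7.696 × 10^-48 m³.
Convert the energy scale: 5.25 × 10^-3 keV⁻³ = 5.25 × 10^15 GeV⁻³.
Result: 5.25 × 10^15 × 7.696 × 10^-48 = 4.040 × 10^-32 m³.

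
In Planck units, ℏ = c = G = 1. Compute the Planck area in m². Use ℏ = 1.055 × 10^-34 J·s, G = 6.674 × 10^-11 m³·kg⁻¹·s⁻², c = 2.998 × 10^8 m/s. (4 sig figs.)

The unique combination of the constants set to 1 with dimensions of area is A_P = ℏG/c³.
  = 7.041 × 10^-45 / 2.695 × 10^25
  = 2.613 × 10^-70 m²

2.613 × 10^-70 m²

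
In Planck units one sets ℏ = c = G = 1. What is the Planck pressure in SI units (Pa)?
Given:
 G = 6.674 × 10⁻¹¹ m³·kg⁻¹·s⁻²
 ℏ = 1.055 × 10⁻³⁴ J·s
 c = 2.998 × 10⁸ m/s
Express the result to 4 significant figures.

p_P = c⁷/(ℏG²)
  = 2.177 × 10⁵⁹ / 4.699 × 10⁻⁵⁵
  = 4.632 × 10¹¹³ Pa

4.632 × 10¹¹³ Pa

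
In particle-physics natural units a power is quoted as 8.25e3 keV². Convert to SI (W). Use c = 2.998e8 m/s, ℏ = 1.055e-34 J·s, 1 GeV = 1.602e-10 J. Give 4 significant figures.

2.007e6 W

Power is [E]/[T] = [E]²/ℏ.
1 GeV² → 1/ℏ × (1 GeV in J)² = 2.433e14 W.
Convert the energy scale: 8.25e3 keV² = 8.25e-9 GeV².
Result: 8.25e-9 × 2.433e14 = 2.007e6 W.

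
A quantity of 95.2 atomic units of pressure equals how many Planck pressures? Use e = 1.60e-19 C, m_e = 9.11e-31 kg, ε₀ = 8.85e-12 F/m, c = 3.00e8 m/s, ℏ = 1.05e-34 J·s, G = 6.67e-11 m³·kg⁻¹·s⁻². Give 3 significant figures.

atomic unit of pressure: P_au = E_h/a₀³ = m_e⁴e¹⁰/((4πε₀)⁵ℏ⁸) = 3.01e13 Pa
Planck pressure: p_P = c⁷/(ℏG²) = 4.68e113 Pa
95.2 × 3.01e13 / 4.68e113 = 6.13e-99

6.13e-99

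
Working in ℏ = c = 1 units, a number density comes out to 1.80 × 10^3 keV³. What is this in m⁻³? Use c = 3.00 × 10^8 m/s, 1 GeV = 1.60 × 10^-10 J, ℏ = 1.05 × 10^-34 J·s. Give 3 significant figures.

Number density is [L]⁻³ = [E]³/(ℏc)³.
1 GeV³ → 1/(ℏc)³ × (1 GeV in J)³ = 1.31 × 10^47 m⁻³.
Convert the energy scale: 1.80 × 10^3 keV³ = 1.80 × 10^-15 GeV³.
Result: 1.80 × 10^-15 × 1.31 × 10^47 = 2.36 × 10^32 m⁻³.

2.36 × 10^32 m⁻³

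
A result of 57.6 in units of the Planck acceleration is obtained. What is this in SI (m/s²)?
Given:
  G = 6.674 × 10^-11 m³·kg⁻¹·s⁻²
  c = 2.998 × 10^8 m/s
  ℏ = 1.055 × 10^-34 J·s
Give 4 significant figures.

3.203 × 10^53 m/s²

One Planck acceleration: a_P = √(c⁷/(ℏG)) = 5.560 × 10^51 m/s².
57.6 × 5.560 × 10^51 m/s² = 3.203 × 10^53 m/s²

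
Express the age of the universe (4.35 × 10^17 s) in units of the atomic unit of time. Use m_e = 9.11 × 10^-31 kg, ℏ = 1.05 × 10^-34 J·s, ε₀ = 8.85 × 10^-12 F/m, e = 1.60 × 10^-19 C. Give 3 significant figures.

atomic unit of time: τ_au = (4πε₀)²ℏ³/(m_e e⁴) = 2.40 × 10^-17 s.
4.35 × 10^17 / 2.40 × 10^-17 = 1.81 × 10^34

1.81 × 10^34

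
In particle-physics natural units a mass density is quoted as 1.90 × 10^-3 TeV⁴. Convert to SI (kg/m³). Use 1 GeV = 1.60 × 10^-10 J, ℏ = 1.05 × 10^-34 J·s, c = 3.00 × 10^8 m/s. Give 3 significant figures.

4.43 × 10^29 kg/m³

Mass density is [E]/(c²[L]³) = [E]⁴/(ℏ³c⁵).
1 GeV⁴ → 1/(ℏ³c⁵) × (1 GeV in J)⁴ = 2.33 × 10^20 kg/m³.
Convert the energy scale: 1.90 × 10^-3 TeV⁴ = 1.90 × 10^9 GeV⁴.
Result: 1.90 × 10^9 × 2.33 × 10^20 = 4.43 × 10^29 kg/m³.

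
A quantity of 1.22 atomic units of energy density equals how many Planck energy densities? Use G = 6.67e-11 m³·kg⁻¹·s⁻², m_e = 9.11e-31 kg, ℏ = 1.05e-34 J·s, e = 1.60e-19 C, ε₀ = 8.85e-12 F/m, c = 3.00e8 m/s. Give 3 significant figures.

7.85e-101

atomic unit of energy density: u_au = E_h/a₀³ = m_e⁴e¹⁰/((4πε₀)⁵ℏ⁸) = 3.01e13 J/m³
Planck energy density: u_P = c⁷/(ℏG²) = 4.68e113 J/m³
1.22 × 3.01e13 / 4.68e113 = 7.85e-101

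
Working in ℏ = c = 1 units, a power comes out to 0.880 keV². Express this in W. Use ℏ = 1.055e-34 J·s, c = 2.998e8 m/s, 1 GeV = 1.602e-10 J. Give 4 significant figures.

Power is [E]/[T] = [E]²/ℏ.
1 GeV² → 1/ℏ × (1 GeV in J)² = 2.433e14 W.
Convert the energy scale: 0.880 keV² = 8.80e-13 GeV².
Result: 8.80e-13 × 2.433e14 = 214.1 W.

214.1 W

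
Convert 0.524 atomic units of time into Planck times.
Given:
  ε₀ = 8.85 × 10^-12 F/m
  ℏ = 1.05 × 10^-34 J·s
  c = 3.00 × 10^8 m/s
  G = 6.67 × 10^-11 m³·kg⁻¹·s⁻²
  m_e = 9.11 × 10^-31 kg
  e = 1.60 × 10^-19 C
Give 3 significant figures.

atomic unit of time: τ_au = (4πε₀)²ℏ³/(m_e e⁴) = 2.40 × 10^-17 s
Planck time: t_P = √(ℏG/c⁵) = 5.37 × 10^-44 s
0.524 × 2.40 × 10^-17 / 5.37 × 10^-44 = 2.34 × 10^26

2.34 × 10^26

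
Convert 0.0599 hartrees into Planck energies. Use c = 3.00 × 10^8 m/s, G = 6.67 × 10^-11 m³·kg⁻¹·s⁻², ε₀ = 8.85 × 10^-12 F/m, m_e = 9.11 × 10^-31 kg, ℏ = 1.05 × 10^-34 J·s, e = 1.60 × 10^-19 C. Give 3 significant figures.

1.34 × 10^-28

hartree: E_h = m_e e⁴/(4πε₀ℏ)² = 4.38 × 10^-18 J
Planck energy: E_P = √(ℏc⁵/G) = 1.96 × 10^9 J
0.0599 × 4.38 × 10^-18 / 1.96 × 10^9 = 1.34 × 10^-28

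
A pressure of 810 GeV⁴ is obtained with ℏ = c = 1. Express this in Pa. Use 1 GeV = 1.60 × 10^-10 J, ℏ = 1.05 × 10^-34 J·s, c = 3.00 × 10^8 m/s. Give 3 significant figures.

Pressure is [E]/[L]³ = [E]⁴/(ℏc)³.
1 GeV⁴ → 1/(ℏc)³ × (1 GeV in J)⁴ = 2.10 × 10^37 Pa.
Result: 810 × 2.10 × 10^37 = 1.70 × 10^40 Pa.

1.70 × 10^40 Pa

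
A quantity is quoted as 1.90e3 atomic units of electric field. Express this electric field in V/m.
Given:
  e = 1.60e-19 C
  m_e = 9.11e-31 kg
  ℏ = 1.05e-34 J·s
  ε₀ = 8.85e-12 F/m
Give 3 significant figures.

One atomic unit of electric field: E_au = E_h/(e a₀) = m_e²e⁵/((4πε₀)³ℏ⁴) = 5.20e11 V/m.
1.90e3 × 5.20e11 V/m = 9.89e14 V/m

9.89e14 V/m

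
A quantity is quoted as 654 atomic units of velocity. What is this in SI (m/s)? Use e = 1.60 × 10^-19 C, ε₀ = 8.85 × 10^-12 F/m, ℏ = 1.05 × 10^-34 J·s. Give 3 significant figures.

1.43 × 10^9 m/s

One atomic unit of velocity: v_au = e²/(4πε₀ℏ) = 2.19 × 10^6 m/s.
654 × 2.19 × 10^6 m/s = 1.43 × 10^9 m/s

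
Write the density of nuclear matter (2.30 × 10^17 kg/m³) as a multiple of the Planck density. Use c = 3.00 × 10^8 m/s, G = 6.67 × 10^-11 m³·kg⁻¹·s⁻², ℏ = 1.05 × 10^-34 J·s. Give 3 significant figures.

Planck density: ρ_P = c⁵/(ℏG²) = 5.20 × 10^96 kg/m³.
2.30 × 10^17 / 5.20 × 10^96 = 4.42 × 10^-80

4.42 × 10^-80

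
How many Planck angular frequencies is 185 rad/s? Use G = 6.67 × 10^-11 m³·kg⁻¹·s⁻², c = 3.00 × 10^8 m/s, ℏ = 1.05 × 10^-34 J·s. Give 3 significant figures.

9.93 × 10^-42

Planck angular frequency: ω_P = √(c⁵/(ℏG)) = 1.86 × 10^43 rad/s.
185 / 1.86 × 10^43 = 9.93 × 10^-42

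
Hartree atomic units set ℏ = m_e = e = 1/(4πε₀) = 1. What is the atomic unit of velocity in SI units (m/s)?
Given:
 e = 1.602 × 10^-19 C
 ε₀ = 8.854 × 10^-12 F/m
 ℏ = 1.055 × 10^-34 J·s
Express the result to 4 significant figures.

2.186 × 10^6 m/s

The unique combination of the constants set to 1 with dimensions of velocity is v_au = e²/(4πε₀ℏ).
  = 2.566 × 10^-38 / 1.174 × 10^-44
  = 2.186 × 10^6 m/s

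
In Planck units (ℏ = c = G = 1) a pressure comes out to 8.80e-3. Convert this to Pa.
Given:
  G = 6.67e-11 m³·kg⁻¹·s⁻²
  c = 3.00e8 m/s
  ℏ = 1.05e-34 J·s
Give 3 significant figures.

One Planck pressure: p_P = c⁷/(ℏG²) = 4.68e113 Pa.
8.80e-3 × 4.68e113 Pa = 4.12e111 Pa

4.12e111 Pa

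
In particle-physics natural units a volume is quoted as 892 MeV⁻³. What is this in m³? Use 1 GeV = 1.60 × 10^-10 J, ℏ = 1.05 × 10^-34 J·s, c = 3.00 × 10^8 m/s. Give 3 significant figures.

6.81 × 10^-36 m³

Volume is [L]³ = [E]⁻³·(ℏc)³.
1 GeV⁻³ → (ℏc)³ × (1 GeV in J)⁻³ = 7.63 × 10^-48 m³.
Convert the energy scale: 892 MeV⁻³ = 8.92 × 10^11 GeV⁻³.
Result: 8.92 × 10^11 × 7.63 × 10^-48 = 6.81 × 10^-36 m³.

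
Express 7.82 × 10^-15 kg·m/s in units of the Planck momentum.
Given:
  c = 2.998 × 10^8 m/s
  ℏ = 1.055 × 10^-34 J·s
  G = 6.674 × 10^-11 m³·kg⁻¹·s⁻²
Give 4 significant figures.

Planck momentum: p_P = √(ℏc³/G) = 6.527 kg·m/s.
7.82 × 10^-15 / 6.527 = 1.198 × 10^-15

1.198 × 10^-15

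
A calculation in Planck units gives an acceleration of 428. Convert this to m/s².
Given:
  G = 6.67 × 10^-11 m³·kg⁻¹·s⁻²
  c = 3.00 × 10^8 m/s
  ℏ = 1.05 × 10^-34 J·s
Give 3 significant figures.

One Planck acceleration: a_P = √(c⁷/(ℏG)) = 5.59 × 10^51 m/s².
428 × 5.59 × 10^51 m/s² = 2.39 × 10^54 m/s²

2.39 × 10^54 m/s²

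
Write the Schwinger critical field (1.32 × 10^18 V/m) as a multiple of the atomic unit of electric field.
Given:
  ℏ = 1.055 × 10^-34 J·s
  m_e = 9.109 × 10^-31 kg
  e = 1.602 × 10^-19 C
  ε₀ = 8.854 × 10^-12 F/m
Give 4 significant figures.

2.573 × 10^6

atomic unit of electric field: E_au = E_h/(e a₀) = m_e²e⁵/((4πε₀)³ℏ⁴) = 5.131 × 10^11 V/m.
1.32 × 10^18 / 5.131 × 10^11 = 2.573 × 10^6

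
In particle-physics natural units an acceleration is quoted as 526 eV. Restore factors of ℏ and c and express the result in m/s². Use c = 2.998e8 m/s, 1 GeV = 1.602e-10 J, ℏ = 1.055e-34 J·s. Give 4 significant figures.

2.395e26 m/s²

Acceleration is [L]/[T]² = c·[E]/ℏ.
1 GeV → c/ℏ × (1 GeV in J) = 4.552e32 m/s².
Convert the energy scale: 526 eV = 5.26e-7 GeV.
Result: 5.26e-7 × 4.552e32 = 2.395e26 m/s².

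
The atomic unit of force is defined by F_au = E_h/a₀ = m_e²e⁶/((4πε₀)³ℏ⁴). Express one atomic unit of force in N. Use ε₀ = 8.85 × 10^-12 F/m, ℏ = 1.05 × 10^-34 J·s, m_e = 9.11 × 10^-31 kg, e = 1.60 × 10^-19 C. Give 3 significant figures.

8.33 × 10^-8 N

F_au = E_h/a₀ = m_e²e⁶/((4πε₀)³ℏ⁴)
E_h = 4.38 × 10^-18 J
a₀ = 5.26 × 10^-11 m
E_h/a₀ = 8.33 × 10^-8 N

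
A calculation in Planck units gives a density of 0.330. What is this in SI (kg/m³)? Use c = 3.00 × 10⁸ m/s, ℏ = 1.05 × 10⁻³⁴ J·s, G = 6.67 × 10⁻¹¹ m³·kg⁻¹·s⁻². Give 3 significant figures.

One Planck density: ρ_P = c⁵/(ℏG²) = 5.20 × 10⁹⁶ kg/m³.
0.330 × 5.20 × 10⁹⁶ kg/m³ = 1.72 × 10⁹⁶ kg/m³

1.72 × 10⁹⁶ kg/m³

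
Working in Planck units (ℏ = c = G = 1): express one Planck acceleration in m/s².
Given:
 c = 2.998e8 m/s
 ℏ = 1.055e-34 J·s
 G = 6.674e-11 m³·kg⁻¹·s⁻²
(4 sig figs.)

From ℏ = c = G = 1 the acceleration scale is a_P = √(c⁷/(ℏG)).
  = √(3.092e103)
  = 5.560e51 m/s²

5.560e51 m/s²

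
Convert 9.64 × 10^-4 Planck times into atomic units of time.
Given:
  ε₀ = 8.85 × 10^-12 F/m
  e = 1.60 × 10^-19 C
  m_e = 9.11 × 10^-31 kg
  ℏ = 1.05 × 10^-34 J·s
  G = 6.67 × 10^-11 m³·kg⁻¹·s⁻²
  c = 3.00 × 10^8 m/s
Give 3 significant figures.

Planck time: t_P = √(ℏG/c⁵) = 5.37 × 10^-44 s
atomic unit of time: τ_au = (4πε₀)²ℏ³/(m_e e⁴) = 2.40 × 10^-17 s
9.64 × 10^-4 × 5.37 × 10^-44 / 2.40 × 10^-17 = 2.16 × 10^-30

2.16 × 10^-30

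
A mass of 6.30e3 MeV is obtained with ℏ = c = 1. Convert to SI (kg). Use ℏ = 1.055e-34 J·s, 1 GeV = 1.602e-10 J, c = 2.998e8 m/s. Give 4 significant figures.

Mass is [E]/c²; divide by c².
1 GeV → 1/c² × (1 GeV in J) = 1.782e-27 kg.
Convert the energy scale: 6.30e3 MeV = 6.30 GeV.
Result: 6.30 × 1.782e-27 = 1.123e-26 kg.

1.123e-26 kg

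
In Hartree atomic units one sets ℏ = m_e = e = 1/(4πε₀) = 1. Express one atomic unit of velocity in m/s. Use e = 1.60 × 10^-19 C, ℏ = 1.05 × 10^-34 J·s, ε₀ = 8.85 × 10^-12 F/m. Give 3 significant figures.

v_au = e²/(4πε₀ℏ)
  = 2.56 × 10^-38 / 1.17 × 10^-44
  = 2.19 × 10^6 m/s

2.19 × 10^6 m/s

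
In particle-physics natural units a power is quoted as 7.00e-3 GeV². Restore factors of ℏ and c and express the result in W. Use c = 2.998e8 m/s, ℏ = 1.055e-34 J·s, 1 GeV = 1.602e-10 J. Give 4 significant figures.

1.703e12 W

Power is [E]/[T] = [E]²/ℏ.
1 GeV² → 1/ℏ × (1 GeV in J)² = 2.433e14 W.
Result: 7.00e-3 × 2.433e14 = 1.703e12 W.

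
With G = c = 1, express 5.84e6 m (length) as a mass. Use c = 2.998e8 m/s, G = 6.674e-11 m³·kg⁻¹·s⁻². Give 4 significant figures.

Length → mass via c²/G.
5.84e6 m × (c²/G) = 7.865e33 kg

7.865e33 kg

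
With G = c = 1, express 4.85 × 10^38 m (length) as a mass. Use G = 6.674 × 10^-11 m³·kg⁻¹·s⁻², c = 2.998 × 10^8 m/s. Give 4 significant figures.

Length → mass via c²/G.
4.85 × 10^38 m × (c²/G) = 6.532 × 10^65 kg

6.532 × 10^65 kg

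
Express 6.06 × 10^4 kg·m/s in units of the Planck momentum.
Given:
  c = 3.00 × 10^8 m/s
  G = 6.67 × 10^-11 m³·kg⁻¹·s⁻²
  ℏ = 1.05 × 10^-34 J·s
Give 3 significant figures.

9.30 × 10^3

Planck momentum: p_P = √(ℏc³/G) = 6.52 kg·m/s.
6.06 × 10^4 / 6.52 = 9.30 × 10^3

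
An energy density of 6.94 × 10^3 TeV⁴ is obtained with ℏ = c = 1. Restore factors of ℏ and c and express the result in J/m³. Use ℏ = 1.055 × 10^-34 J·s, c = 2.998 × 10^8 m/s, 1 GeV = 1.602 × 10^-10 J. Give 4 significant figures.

1.445 × 10^53 J/m³

[E]/[L]³ = [E]⁴/(ℏc)³; restore (ℏc)⁻³.
1 GeV⁴ → 1/(ℏc)³ × (1 GeV in J)⁴ = 2.082 × 10^37 J/m³.
Convert the energy scale: 6.94 × 10^3 TeV⁴ = 6.94 × 10^15 GeV⁴.
Result: 6.94 × 10^15 × 2.082 × 10^37 = 1.445 × 10^53 J/m³.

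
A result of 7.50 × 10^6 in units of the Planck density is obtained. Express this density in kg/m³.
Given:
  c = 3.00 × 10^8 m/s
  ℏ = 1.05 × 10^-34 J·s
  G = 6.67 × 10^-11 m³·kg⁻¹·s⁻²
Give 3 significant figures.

3.90 × 10^103 kg/m³

One Planck density: ρ_P = c⁵/(ℏG²) = 5.20 × 10^96 kg/m³.
7.50 × 10^6 × 5.20 × 10^96 kg/m³ = 3.90 × 10^103 kg/m³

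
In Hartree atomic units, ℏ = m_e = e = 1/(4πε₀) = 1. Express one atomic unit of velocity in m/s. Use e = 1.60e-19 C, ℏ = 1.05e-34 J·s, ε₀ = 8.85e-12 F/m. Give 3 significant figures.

Dimensional analysis gives v_au = e²/(4πε₀ℏ).
  = 2.56e-38 / 1.17e-44
  = 2.19e6 m/s

2.19e6 m/s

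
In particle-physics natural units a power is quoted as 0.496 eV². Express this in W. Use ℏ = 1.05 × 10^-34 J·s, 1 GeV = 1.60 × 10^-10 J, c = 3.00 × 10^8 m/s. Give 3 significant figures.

1.21 × 10^-4 W

Power is [E]/[T] = [E]²/ℏ.
1 GeV² → 1/ℏ × (1 GeV in J)² = 2.44 × 10^14 W.
Convert the energy scale: 0.496 eV² = 4.96 × 10^-19 GeV².
Result: 4.96 × 10^-19 × 2.44 × 10^14 = 1.21 × 10^-4 W.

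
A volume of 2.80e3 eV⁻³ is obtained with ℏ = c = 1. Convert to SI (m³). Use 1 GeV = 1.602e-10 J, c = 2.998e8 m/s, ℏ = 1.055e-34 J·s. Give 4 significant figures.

2.155e-17 m³

Volume is [L]³ = [E]⁻³·(ℏc)³.
1 GeV⁻³ → (ℏc)³ × (1 GeV in J)⁻³ = 7.696e-48 m³.
Convert the energy scale: 2.80e3 eV⁻³ = 2.80e30 GeV⁻³.
Result: 2.80e30 × 7.696e-48 = 2.155e-17 m³.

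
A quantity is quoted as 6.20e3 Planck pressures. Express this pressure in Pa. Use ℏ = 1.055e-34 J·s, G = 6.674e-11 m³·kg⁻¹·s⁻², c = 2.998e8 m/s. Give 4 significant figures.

One Planck pressure: p_P = c⁷/(ℏG²) = 4.632e113 Pa.
6.20e3 × 4.632e113 Pa = 2.872e117 Pa

2.872e117 Pa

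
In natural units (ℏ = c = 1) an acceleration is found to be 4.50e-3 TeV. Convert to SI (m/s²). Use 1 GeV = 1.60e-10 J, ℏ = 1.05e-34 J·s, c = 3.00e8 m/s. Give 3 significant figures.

2.06e33 m/s²

Acceleration is [L]/[T]² = c·[E]/ℏ.
1 GeV → c/ℏ × (1 GeV in J) = 4.57e32 m/s².
Convert the energy scale: 4.50e-3 TeV = 4.50 GeV.
Result: 4.50 × 4.57e32 = 2.06e33 m/s².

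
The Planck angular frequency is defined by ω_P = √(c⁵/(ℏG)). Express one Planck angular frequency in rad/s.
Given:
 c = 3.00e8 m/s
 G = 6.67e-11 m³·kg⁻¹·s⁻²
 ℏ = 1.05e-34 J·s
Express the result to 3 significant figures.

ω_P = √(c⁵/(ℏG))
  = √(3.47e86)
  = 1.86e43 rad/s

1.86e43 rad/s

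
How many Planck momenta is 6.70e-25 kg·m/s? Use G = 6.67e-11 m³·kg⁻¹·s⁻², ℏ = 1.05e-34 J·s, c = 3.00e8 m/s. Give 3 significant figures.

Planck momentum: p_P = √(ℏc³/G) = 6.52 kg·m/s.
6.70e-25 / 6.52 = 1.03e-25

1.03e-25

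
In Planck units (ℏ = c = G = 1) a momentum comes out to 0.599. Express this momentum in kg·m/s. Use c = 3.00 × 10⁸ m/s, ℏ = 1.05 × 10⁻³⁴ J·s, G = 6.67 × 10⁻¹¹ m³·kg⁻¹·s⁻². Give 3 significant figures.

3.91 kg·m/s

One Planck momentum: p_P = √(ℏc³/G) = 6.52 kg·m/s.
0.599 × 6.52 kg·m/s = 3.91 kg·m/s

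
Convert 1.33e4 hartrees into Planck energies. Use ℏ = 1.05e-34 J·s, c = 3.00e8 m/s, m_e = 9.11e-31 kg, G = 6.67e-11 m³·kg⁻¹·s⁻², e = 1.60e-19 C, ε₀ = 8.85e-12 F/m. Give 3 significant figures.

2.98e-23

hartree: E_h = m_e e⁴/(4πε₀ℏ)² = 4.38e-18 J
Planck energy: E_P = √(ℏc⁵/G) = 1.96e9 J
1.33e4 × 4.38e-18 / 1.96e9 = 2.98e-23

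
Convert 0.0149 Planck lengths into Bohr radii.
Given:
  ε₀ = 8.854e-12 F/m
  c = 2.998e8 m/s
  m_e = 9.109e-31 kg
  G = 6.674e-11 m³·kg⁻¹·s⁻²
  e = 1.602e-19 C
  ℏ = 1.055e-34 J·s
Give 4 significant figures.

Planck length: ℓ_P = √(ℏG/c³) = 1.616e-35 m
Bohr radius: a₀ = 4πε₀ℏ²/(m_e e²) = 5.297e-11 m
0.0149 × 1.616e-35 / 5.297e-11 = 4.547e-27

4.547e-27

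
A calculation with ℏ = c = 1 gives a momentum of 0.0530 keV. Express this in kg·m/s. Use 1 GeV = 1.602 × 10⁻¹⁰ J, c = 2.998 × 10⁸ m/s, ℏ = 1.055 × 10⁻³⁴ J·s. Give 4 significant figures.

Momentum is [E]/c; divide by c.
1 GeV → 1/c × (1 GeV in J) = 5.344 × 10⁻¹⁹ kg·m/s.
Convert the energy scale: 0.0530 keV = 5.30 × 10⁻⁸ GeV.
Result: 5.30 × 10⁻⁸ × 5.344 × 10⁻¹⁹ = 2.832 × 10⁻²⁶ kg·m/s.

2.832 × 10⁻²⁶ kg·m/s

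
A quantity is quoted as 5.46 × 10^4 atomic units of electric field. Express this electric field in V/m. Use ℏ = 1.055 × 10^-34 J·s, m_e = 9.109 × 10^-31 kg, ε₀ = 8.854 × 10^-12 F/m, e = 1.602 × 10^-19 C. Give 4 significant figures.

One atomic unit of electric field: E_au = E_h/(e a₀) = m_e²e⁵/((4πε₀)³ℏ⁴) = 5.131 × 10^11 V/m.
5.46 × 10^4 × 5.131 × 10^11 V/m = 2.801 × 10^16 V/m

2.801 × 10^16 V/m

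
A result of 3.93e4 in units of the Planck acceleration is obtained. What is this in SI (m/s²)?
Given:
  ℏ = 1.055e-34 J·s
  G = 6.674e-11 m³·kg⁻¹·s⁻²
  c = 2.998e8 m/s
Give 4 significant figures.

One Planck acceleration: a_P = √(c⁷/(ℏG)) = 5.560e51 m/s².
3.93e4 × 5.560e51 m/s² = 2.185e56 m/s²

2.185e56 m/s²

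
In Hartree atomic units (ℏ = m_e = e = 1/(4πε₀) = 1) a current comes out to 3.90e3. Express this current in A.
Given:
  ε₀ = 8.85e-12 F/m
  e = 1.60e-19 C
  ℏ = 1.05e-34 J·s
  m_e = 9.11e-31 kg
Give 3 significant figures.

26 A

One atomic unit of electric current: I_au = e E_h/ℏ = m_e e⁵/((4πε₀)²ℏ³) = 6.67e-3 A.
3.90e3 × 6.67e-3 A = 26 A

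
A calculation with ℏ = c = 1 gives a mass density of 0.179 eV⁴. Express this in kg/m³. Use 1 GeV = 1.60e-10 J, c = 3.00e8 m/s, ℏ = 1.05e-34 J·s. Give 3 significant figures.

Mass density is [E]/(c²[L]³) = [E]⁴/(ℏ³c⁵).
1 GeV⁴ → 1/(ℏ³c⁵) × (1 GeV in J)⁴ = 2.33e20 kg/m³.
Convert the energy scale: 0.179 eV⁴ = 1.79e-37 GeV⁴.
Result: 1.79e-37 × 2.33e20 = 4.17e-17 kg/m³.

4.17e-17 kg/m³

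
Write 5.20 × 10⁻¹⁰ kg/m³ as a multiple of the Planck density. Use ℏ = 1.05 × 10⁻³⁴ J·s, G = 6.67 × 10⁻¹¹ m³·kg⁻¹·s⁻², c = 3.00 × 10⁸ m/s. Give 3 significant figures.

Planck density: ρ_P = c⁵/(ℏG²) = 5.20 × 10⁹⁶ kg/m³.
5.20 × 10⁻¹⁰ / 5.20 × 10⁹⁶ = 1.00 × 10⁻¹⁰⁶

1.00 × 10⁻¹⁰⁶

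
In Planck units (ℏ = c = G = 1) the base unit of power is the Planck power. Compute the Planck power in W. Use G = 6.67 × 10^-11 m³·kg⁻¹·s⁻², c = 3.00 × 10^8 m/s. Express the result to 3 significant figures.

P_P = c⁵/G
  = 2.43 × 10^42 / 6.67 × 10^-11
  = 3.64 × 10^52 W

3.64 × 10^52 W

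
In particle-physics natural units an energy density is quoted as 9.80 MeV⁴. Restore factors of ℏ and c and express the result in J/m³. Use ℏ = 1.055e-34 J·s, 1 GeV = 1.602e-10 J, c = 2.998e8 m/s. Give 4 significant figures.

[E]/[L]³ = [E]⁴/(ℏc)³; restore (ℏc)⁻³.
1 GeV⁴ → 1/(ℏc)³ × (1 GeV in J)⁴ = 2.082e37 J/m³.
Convert the energy scale: 9.80 MeV⁴ = 9.80e-12 GeV⁴.
Result: 9.80e-12 × 2.082e37 = 2.040e26 J/m³.

2.040e26 J/m³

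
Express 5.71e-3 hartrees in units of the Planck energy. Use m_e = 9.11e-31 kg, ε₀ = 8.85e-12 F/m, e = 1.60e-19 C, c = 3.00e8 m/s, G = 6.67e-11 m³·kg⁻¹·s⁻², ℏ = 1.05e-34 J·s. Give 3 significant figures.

1.28e-29

hartree: E_h = m_e e⁴/(4πε₀ℏ)² = 4.38e-18 J
Planck energy: E_P = √(ℏc⁵/G) = 1.96e9 J
5.71e-3 × 4.38e-18 / 1.96e9 = 1.28e-29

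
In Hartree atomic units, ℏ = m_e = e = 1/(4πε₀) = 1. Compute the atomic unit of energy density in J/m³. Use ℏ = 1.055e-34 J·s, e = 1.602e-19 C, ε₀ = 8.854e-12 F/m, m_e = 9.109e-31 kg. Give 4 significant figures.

2.929e13 J/m³

Dimensional analysis gives u_au = E_h/a₀³ = m_e⁴e¹⁰/((4πε₀)⁵ℏ⁸).
E_h = 4.354e-18 J
a₀ = 5.297e-11 m
E_h/a₀³ = 2.929e13 J/m³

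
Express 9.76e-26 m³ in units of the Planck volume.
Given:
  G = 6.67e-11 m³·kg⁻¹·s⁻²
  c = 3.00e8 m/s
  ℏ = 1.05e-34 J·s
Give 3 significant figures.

2.34e79

Planck volume: V_P = (ℏG/c³)^(3/2) = 4.18e-105 m³.
9.76e-26 / 4.18e-105 = 2.34e79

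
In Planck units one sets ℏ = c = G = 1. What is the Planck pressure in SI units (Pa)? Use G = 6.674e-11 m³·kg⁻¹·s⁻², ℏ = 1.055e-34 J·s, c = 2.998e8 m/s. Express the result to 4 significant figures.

p_P = c⁷/(ℏG²)
  = 2.177e59 / 4.699e-55
  = 4.632e113 Pa

4.632e113 Pa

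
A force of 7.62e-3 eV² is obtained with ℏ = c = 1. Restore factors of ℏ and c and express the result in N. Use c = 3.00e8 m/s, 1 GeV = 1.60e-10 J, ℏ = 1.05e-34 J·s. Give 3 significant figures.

Force is [E]/[L] = [E]²/(ℏc); restore (ℏc)⁻¹.
1 GeV² → 1/(ℏc) × (1 GeV in J)² = 8.13e5 N.
Convert the energy scale: 7.62e-3 eV² = 7.62e-21 GeV².
Result: 7.62e-21 × 8.13e5 = 6.19e-15 N.

6.19e-15 N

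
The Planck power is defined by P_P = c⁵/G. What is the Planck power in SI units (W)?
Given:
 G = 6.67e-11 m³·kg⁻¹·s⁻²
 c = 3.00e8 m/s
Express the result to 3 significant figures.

3.64e52 W

P_P = c⁵/G
  = 2.43e42 / 6.67e-11
  = 3.64e52 W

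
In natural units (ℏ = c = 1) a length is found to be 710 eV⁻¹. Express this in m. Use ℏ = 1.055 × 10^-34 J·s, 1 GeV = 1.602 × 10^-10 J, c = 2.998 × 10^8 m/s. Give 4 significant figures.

A length is [E]⁻¹ in ℏ=c=1; restore one factor of ℏc.
1 GeV⁻¹ → ℏc × (1 GeV in J)⁻¹ = 1.974 × 10^-16 m.
Convert the energy scale: 710 eV⁻¹ = 7.10 × 10^11 GeV⁻¹.
Result: 7.10 × 10^11 × 1.974 × 10^-16 = 1.402 × 10^-4 m.

1.402 × 10^-4 m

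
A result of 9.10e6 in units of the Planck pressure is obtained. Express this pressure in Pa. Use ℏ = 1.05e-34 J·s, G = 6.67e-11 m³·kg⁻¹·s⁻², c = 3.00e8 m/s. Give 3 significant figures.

One Planck pressure: p_P = c⁷/(ℏG²) = 4.68e113 Pa.
9.10e6 × 4.68e113 Pa = 4.26e120 Pa

4.26e120 Pa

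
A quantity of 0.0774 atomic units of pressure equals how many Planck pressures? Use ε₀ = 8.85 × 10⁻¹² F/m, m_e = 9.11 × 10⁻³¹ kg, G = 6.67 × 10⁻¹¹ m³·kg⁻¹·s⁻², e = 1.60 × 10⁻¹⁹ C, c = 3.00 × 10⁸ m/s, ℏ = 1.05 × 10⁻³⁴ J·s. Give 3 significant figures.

4.98 × 10⁻¹⁰²

atomic unit of pressure: P_au = E_h/a₀³ = m_e⁴e¹⁰/((4πε₀)⁵ℏ⁸) = 3.01 × 10¹³ Pa
Planck pressure: p_P = c⁷/(ℏG²) = 4.68 × 10¹¹³ Pa
0.0774 × 3.01 × 10¹³ / 4.68 × 10¹¹³ = 4.98 × 10⁻¹⁰²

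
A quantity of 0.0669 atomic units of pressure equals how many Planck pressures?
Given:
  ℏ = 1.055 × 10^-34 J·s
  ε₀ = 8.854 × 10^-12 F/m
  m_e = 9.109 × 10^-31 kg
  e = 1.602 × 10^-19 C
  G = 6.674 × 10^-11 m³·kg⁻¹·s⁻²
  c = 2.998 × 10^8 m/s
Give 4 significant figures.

atomic unit of pressure: P_au = E_h/a₀³ = m_e⁴e¹⁰/((4πε₀)⁵ℏ⁸) = 2.929 × 10^13 Pa
Planck pressure: p_P = c⁷/(ℏG²) = 4.632 × 10^113 Pa
0.0669 × 2.929 × 10^13 / 4.632 × 10^113 = 4.230 × 10^-102

4.230 × 10^-102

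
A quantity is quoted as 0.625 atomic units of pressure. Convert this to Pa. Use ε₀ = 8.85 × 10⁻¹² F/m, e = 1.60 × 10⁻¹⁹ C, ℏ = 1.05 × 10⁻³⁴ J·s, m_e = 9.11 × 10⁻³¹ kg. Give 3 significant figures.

One atomic unit of pressure: P_au = E_h/a₀³ = m_e⁴e¹⁰/((4πε₀)⁵ℏ⁸) = 3.01 × 10¹³ Pa.
0.625 × 3.01 × 10¹³ Pa = 1.88 × 10¹³ Pa

1.88 × 10¹³ Pa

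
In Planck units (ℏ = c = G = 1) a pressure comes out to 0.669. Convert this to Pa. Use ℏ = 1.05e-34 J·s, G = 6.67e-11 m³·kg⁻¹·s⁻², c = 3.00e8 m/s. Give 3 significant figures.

3.13e113 Pa

One Planck pressure: p_P = c⁷/(ℏG²) = 4.68e113 Pa.
0.669 × 4.68e113 Pa = 3.13e113 Pa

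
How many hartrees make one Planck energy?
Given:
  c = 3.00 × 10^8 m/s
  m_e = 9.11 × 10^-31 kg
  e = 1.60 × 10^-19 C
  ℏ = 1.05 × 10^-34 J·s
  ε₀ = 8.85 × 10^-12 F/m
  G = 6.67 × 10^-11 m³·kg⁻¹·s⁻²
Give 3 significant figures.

4.47 × 10^26

Planck energy: E_P = √(ℏc⁵/G) = 1.96 × 10^9 J
hartree: E_h = m_e e⁴/(4πε₀ℏ)² = 4.38 × 10^-18 J
ratio = 1.96 × 10^9 / 4.38 × 10^-18 = 4.47 × 10^26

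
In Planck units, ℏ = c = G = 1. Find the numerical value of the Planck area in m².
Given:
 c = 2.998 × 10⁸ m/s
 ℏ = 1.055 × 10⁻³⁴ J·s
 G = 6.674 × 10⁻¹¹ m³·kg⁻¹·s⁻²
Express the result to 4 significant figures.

The unique combination of the constants set to 1 with dimensions of area is A_P = ℏG/c³.
  = 7.041 × 10⁻⁴⁵ / 2.695 × 10²⁵
  = 2.613 × 10⁻⁷⁰ m²

2.613 × 10⁻⁷⁰ m²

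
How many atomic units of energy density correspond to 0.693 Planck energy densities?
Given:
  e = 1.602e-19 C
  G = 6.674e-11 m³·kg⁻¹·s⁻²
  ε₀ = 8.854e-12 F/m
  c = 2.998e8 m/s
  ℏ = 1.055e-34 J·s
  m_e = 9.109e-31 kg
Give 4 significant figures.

1.096e100

Planck energy density: u_P = c⁷/(ℏG²) = 4.632e113 J/m³
atomic unit of energy density: u_au = E_h/a₀³ = m_e⁴e¹⁰/((4πε₀)⁵ℏ⁸) = 2.929e13 J/m³
0.693 × 4.632e113 / 2.929e13 = 1.096e100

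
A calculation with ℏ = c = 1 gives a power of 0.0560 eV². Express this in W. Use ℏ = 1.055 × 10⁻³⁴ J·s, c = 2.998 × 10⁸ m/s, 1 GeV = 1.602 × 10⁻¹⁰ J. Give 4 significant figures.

Power is [E]/[T] = [E]²/ℏ.
1 GeV² → 1/ℏ × (1 GeV in J)² = 2.433 × 10¹⁴ W.
Convert the energy scale: 0.0560 eV² = 5.60 × 10⁻²⁰ GeV².
Result: 5.60 × 10⁻²⁰ × 2.433 × 10¹⁴ = 1.362 × 10⁻⁵ W.

1.362 × 10⁻⁵ W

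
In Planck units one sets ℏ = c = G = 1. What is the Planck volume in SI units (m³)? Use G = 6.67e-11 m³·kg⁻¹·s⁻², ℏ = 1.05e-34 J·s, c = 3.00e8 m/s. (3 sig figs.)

4.18e-105 m³

V_P = (ℏG/c³)^(3/2)
  = √(1.75e-209)
  = 4.18e-105 m³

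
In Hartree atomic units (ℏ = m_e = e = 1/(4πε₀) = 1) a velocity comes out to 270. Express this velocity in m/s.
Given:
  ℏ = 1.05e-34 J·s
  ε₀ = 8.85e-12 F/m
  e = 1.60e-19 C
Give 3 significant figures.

5.92e8 m/s

One atomic unit of velocity: v_au = e²/(4πε₀ℏ) = 2.19e6 m/s.
270 × 2.19e6 m/s = 5.92e8 m/s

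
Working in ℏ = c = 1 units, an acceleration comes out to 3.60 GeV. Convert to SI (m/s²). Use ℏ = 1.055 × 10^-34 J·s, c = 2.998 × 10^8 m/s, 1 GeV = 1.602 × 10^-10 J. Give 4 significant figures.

1.639 × 10^33 m/s²

Acceleration is [L]/[T]² = c·[E]/ℏ.
1 GeV → c/ℏ × (1 GeV in J) = 4.552 × 10^32 m/s².
Result: 3.60 × 4.552 × 10^32 = 1.639 × 10^33 m/s².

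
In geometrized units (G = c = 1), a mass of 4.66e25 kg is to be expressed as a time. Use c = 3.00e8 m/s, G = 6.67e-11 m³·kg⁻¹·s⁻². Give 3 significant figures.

Mass → time via G/c³.
4.66e25 kg × (G/c³) = 1.15e-10 s

1.15e-10 s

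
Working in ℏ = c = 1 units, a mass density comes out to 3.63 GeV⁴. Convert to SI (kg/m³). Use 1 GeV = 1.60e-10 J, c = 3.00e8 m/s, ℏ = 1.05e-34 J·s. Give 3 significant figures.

Mass density is [E]/(c²[L]³) = [E]⁴/(ℏ³c⁵).
1 GeV⁴ → 1/(ℏ³c⁵) × (1 GeV in J)⁴ = 2.33e20 kg/m³.
Result: 3.63 × 2.33e20 = 8.46e20 kg/m³.

8.46e20 kg/m³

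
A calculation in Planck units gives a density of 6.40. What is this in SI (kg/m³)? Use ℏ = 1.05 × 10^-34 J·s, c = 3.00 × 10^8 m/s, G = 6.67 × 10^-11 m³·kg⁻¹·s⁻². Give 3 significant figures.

One Planck density: ρ_P = c⁵/(ℏG²) = 5.20 × 10^96 kg/m³.
6.40 × 5.20 × 10^96 kg/m³ = 3.33 × 10^97 kg/m³

3.33 × 10^97 kg/m³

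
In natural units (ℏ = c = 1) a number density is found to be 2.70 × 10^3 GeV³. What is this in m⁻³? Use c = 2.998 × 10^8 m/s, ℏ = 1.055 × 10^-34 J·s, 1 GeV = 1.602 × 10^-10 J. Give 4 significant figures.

Number density is [L]⁻³ = [E]³/(ℏc)³.
1 GeV³ → 1/(ℏc)³ × (1 GeV in J)³ = 1.299 × 10^47 m⁻³.
Result: 2.70 × 10^3 × 1.299 × 10^47 = 3.508 × 10^50 m⁻³.

3.508 × 10^50 m⁻³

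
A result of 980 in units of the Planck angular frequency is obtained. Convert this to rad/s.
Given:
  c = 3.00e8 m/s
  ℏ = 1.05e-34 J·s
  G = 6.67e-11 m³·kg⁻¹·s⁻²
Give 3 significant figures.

One Planck angular frequency: ω_P = √(c⁵/(ℏG)) = 1.86e43 rad/s.
980 × 1.86e43 rad/s = 1.83e46 rad/s

1.83e46 rad/s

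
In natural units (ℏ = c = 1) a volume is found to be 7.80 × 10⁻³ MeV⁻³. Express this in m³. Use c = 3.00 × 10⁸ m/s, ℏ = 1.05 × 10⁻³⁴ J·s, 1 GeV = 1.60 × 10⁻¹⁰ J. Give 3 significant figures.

Volume is [L]³ = [E]⁻³·(ℏc)³.
1 GeV⁻³ → (ℏc)³ × (1 GeV in J)⁻³ = 7.63 × 10⁻⁴⁸ m³.
Convert the energy scale: 7.80 × 10⁻³ MeV⁻³ = 7.80 × 10⁶ GeV⁻³.
Result: 7.80 × 10⁶ × 7.63 × 10⁻⁴⁸ = 5.95 × 10⁻⁴¹ m³.

5.95 × 10⁻⁴¹ m³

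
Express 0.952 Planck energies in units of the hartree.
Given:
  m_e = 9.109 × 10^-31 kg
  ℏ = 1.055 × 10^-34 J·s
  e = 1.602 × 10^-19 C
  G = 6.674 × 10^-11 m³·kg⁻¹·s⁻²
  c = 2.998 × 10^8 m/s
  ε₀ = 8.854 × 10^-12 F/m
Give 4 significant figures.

Planck energy: E_P = √(ℏc⁵/G) = 1.957 × 10^9 J
hartree: E_h = m_e e⁴/(4πε₀ℏ)² = 4.354 × 10^-18 J
0.952 × 1.957 × 10^9 / 4.354 × 10^-18 = 4.278 × 10^26

4.278 × 10^26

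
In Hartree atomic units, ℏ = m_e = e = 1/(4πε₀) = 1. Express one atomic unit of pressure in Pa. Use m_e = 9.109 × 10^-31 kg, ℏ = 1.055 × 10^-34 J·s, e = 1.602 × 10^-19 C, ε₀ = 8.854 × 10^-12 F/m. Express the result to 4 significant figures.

From ℏ = m_e = e = 1/(4πε₀) = 1 the pressure scale is P_au = E_h/a₀³ = m_e⁴e¹⁰/((4πε₀)⁵ℏ⁸).
E_h = 4.354 × 10^-18 J
a₀ = 5.297 × 10^-11 m
E_h/a₀³ = 2.929 × 10^13 Pa

2.929 × 10^13 Pa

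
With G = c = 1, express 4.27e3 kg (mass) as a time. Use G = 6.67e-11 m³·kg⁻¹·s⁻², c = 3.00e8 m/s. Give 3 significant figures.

1.05e-32 s

Mass → time via G/c³.
4.27e3 kg × (G/c³) = 1.05e-32 s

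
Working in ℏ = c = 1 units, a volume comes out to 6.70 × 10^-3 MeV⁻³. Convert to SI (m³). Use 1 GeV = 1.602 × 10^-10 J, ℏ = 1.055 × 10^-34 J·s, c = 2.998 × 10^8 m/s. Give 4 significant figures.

Volume is [L]³ = [E]⁻³·(ℏc)³.
1 GeV⁻³ → (ℏc)³ × (1 GeV in J)⁻³ = 7.696 × 10^-48 m³.
Convert the energy scale: 6.70 × 10^-3 MeV⁻³ = 6.70 × 10^6 GeV⁻³.
Result: 6.70 × 10^6 × 7.696 × 10^-48 = 5.156 × 10^-41 m³.

5.156 × 10^-41 m³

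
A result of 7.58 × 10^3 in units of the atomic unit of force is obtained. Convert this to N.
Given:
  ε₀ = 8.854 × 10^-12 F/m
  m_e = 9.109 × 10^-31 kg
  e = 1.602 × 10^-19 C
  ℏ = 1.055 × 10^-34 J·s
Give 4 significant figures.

6.231 × 10^-4 N

One atomic unit of force: F_au = E_h/a₀ = m_e²e⁶/((4πε₀)³ℏ⁴) = 8.220 × 10^-8 N.
7.58 × 10^3 × 8.220 × 10^-8 N = 6.231 × 10^-4 N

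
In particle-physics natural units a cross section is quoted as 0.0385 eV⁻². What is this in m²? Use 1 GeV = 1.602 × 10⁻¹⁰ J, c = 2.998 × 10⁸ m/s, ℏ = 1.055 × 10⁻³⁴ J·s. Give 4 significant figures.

1.501 × 10⁻¹⁵ m²

Area is [L]² = [E]⁻²·(ℏc)²; restore (ℏc)².
1 GeV⁻² → (ℏc)² × (1 GeV in J)⁻² = 3.898 × 10⁻³² m².
Convert the energy scale: 0.0385 eV⁻² = 3.85 × 10¹⁶ GeV⁻².
Result: 3.85 × 10¹⁶ × 3.898 × 10⁻³² = 1.501 × 10⁻¹⁵ m².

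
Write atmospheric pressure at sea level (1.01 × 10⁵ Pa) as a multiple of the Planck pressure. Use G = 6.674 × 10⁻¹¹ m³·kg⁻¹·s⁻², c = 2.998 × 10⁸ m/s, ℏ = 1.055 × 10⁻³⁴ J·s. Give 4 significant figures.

Planck pressure: p_P = c⁷/(ℏG²) = 4.632 × 10¹¹³ Pa.
1.01 × 10⁵ / 4.632 × 10¹¹³ = 2.180 × 10⁻¹⁰⁹

2.180 × 10⁻¹⁰⁹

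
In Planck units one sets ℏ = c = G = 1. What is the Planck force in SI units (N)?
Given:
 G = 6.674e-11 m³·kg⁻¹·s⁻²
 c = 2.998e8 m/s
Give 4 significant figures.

1.210e44 N

F_P = c⁴/G
  = 8.078e33 / 6.674e-11
  = 1.210e44 N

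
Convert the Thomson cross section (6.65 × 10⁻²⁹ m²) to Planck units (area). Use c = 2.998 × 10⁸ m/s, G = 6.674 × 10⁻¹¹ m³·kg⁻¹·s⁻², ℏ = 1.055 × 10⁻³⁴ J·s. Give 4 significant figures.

2.545 × 10⁴¹

Planck area: A_P = ℏG/c³ = 2.613 × 10⁻⁷⁰ m².
6.65 × 10⁻²⁹ / 2.613 × 10⁻⁷⁰ = 2.545 × 10⁴¹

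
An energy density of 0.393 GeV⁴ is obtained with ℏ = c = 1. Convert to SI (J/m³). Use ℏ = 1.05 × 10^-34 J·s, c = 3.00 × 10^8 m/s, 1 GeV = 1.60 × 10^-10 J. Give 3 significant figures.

8.24 × 10^36 J/m³

[E]/[L]³ = [E]⁴/(ℏc)³; restore (ℏc)⁻³.
1 GeV⁴ → 1/(ℏc)³ × (1 GeV in J)⁴ = 2.10 × 10^37 J/m³.
Result: 0.393 × 2.10 × 10^37 = 8.24 × 10^36 J/m³.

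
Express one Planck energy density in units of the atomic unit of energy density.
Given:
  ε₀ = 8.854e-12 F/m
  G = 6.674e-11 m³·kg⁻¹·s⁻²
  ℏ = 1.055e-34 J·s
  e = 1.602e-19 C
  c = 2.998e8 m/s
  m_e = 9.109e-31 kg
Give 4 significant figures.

1.581e100

Planck energy density: u_P = c⁷/(ℏG²) = 4.632e113 J/m³
atomic unit of energy density: u_au = E_h/a₀³ = m_e⁴e¹⁰/((4πε₀)⁵ℏ⁸) = 2.929e13 J/m³
ratio = 4.632e113 / 2.929e13 = 1.581e100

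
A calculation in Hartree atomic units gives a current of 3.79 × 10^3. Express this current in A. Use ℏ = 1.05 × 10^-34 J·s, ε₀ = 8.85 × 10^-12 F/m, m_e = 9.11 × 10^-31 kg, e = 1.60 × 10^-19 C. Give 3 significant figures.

25.3 A

One atomic unit of electric current: I_au = e E_h/ℏ = m_e e⁵/((4πε₀)²ℏ³) = 6.67 × 10^-3 A.
3.79 × 10^3 × 6.67 × 10^-3 A = 25.3 A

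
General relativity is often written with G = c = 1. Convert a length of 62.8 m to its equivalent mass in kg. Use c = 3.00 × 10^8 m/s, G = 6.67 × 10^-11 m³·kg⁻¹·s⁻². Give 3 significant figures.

Length → mass via c²/G.
62.8 m × (c²/G) = 8.47 × 10^28 kg

8.47 × 10^28 kg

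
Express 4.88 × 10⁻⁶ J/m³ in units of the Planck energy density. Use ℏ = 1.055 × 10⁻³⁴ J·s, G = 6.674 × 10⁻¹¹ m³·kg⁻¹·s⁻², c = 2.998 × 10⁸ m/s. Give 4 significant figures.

Planck energy density: u_P = c⁷/(ℏG²) = 4.632 × 10¹¹³ J/m³.
4.88 × 10⁻⁶ / 4.632 × 10¹¹³ = 1.053 × 10⁻¹¹⁹

1.053 × 10⁻¹¹⁹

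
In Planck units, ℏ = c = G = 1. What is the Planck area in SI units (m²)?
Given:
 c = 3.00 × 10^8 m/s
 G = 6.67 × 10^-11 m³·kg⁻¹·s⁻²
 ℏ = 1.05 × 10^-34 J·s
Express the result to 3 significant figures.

From ℏ = c = G = 1 the area scale is A_P = ℏG/c³.
  = 7.00 × 10^-45 / 2.70 × 10^25
  = 2.59 × 10^-70 m²

2.59 × 10^-70 m²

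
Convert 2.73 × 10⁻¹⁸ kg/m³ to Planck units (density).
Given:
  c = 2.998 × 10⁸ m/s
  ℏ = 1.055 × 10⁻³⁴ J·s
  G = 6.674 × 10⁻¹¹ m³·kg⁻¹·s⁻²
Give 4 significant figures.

5.297 × 10⁻¹¹⁵

Planck density: ρ_P = c⁵/(ℏG²) = 5.154 × 10⁹⁶ kg/m³.
2.73 × 10⁻¹⁸ / 5.154 × 10⁹⁶ = 5.297 × 10⁻¹¹⁵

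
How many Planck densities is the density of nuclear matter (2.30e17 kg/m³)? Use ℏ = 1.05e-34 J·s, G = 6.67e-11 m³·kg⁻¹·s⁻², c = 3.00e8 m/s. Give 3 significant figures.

4.42e-80

Planck density: ρ_P = c⁵/(ℏG²) = 5.20e96 kg/m³.
2.30e17 / 5.20e96 = 4.42e-80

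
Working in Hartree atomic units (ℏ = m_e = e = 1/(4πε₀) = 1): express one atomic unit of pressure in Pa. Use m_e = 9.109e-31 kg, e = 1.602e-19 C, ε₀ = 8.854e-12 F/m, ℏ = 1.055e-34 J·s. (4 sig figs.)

From ℏ = m_e = e = 1/(4πε₀) = 1 the pressure scale is P_au = E_h/a₀³ = m_e⁴e¹⁰/((4πε₀)⁵ℏ⁸).
E_h = 4.354e-18 J
a₀ = 5.297e-11 m
E_h/a₀³ = 2.929e13 Pa

2.929e13 Pa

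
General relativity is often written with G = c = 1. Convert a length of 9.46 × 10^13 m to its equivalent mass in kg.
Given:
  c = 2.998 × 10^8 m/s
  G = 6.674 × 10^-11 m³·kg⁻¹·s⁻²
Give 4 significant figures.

Length → mass via c²/G.
9.46 × 10^13 m × (c²/G) = 1.274 × 10^41 kg

1.274 × 10^41 kg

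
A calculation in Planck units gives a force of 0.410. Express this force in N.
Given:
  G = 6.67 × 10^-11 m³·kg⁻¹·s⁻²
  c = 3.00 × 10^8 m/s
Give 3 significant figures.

One Planck force: F_P = c⁴/G = 1.21 × 10^44 N.
0.410 × 1.21 × 10^44 N = 4.98 × 10^43 N

4.98 × 10^43 N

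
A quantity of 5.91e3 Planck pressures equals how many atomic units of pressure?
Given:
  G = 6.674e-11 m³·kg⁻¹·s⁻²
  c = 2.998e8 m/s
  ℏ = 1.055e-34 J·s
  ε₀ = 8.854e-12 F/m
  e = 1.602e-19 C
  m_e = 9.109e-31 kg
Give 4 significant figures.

Planck pressure: p_P = c⁷/(ℏG²) = 4.632e113 Pa
atomic unit of pressure: P_au = E_h/a₀³ = m_e⁴e¹⁰/((4πε₀)⁵ℏ⁸) = 2.929e13 Pa
5.91e3 × 4.632e113 / 2.929e13 = 9.346e103

9.346e103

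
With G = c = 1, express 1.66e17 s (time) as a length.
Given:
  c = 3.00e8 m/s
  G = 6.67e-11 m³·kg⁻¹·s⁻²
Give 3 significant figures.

Time → length via c.
1.66e17 s × (c) = 4.98e25 m

4.98e25 m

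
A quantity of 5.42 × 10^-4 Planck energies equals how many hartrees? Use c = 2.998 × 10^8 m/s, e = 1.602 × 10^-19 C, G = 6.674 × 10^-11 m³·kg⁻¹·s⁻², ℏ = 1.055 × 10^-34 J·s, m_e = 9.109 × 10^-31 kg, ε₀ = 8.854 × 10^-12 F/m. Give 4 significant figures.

2.436 × 10^23

Planck energy: E_P = √(ℏc⁵/G) = 1.957 × 10^9 J
hartree: E_h = m_e e⁴/(4πε₀ℏ)² = 4.354 × 10^-18 J
5.42 × 10^-4 × 1.957 × 10^9 / 4.354 × 10^-18 = 2.436 × 10^23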